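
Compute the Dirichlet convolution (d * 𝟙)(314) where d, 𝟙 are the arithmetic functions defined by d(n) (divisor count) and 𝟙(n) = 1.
(d * 𝟙)(314) = 9

Divisors of 314: [1, 2, 157, 314]. For each d | 314:
  d = 1: d(1) · 𝟙(314/1) = 1 · 1 = 1
  d = 2: d(2) · 𝟙(314/2) = 2 · 1 = 2
  d = 157: d(157) · 𝟙(314/157) = 2 · 1 = 2
  d = 314: d(314) · 𝟙(314/314) = 4 · 1 = 4
Summing: (d * 𝟙)(314) = 1 + 2 + 2 + 4 = 9.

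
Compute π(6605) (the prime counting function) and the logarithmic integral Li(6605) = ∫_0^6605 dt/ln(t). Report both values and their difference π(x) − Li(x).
π(6605) = 853;  Li(6605) ≈ 869.57;  π(x) − Li(x) ≈ -16.57.

Direct count of primes ≤ 6605 gives π(6605) = 853. Numerical evaluation of the logarithmic integral gives Li(6605) ≈ 869.57. The difference π(x) − Li(x) ≈ -16.57 is typically negative for small/moderate x (Li(x) overestimates), though Littlewood's theorem shows this sign changes infinitely often.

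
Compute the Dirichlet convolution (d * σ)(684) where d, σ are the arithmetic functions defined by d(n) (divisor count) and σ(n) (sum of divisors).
(d * σ)(684) = 8448

Divisors of 684: [1, 2, 3, 4, 6, 9, 12, 18, 19, 36, 38, 57, 76, 114, 171, 228, 342, 684]. For each d | 684:
  d = 1: d(1) · σ(684/1) = 1 · 1820 = 1820
  d = 2: d(2) · σ(684/2) = 2 · 780 = 1560
  d = 3: d(3) · σ(684/3) = 2 · 560 = 1120
  d = 4: d(4) · σ(684/4) = 3 · 260 = 780
  d = 6: d(6) · σ(684/6) = 4 · 240 = 960
  d = 9: d(9) · σ(684/9) = 3 · 140 = 420
  d = 12: d(12) · σ(684/12) = 6 · 80 = 480
  d = 18: d(18) · σ(684/18) = 6 · 60 = 360
  d = 19: d(19) · σ(684/19) = 2 · 91 = 182
  d = 36: d(36) · σ(684/36) = 9 · 20 = 180
  d = 38: d(38) · σ(684/38) = 4 · 39 = 156
  d = 57: d(57) · σ(684/57) = 4 · 28 = 112
  d = 76: d(76) · σ(684/76) = 6 · 13 = 78
  d = 114: d(114) · σ(684/114) = 8 · 12 = 96
  d = 171: d(171) · σ(684/171) = 6 · 7 = 42
  d = 228: d(228) · σ(684/228) = 12 · 4 = 48
  d = 342: d(342) · σ(684/342) = 12 · 3 = 36
  d = 684: d(684) · σ(684/684) = 18 · 1 = 18
Summing: (d * σ)(684) = 1820 + 1560 + 1120 + 780 + 960 + 420 + 480 + 360 + 182 + 180 + 156 + 112 + 78 + 96 + 42 + 48 + 36 + 18 = 8448.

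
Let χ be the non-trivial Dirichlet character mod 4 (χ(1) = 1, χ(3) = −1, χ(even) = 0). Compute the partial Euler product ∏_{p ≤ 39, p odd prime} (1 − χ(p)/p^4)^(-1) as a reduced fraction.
∏ = 36907491853859640421662745584761054387/37320078298954450639637508295357366272

The odd primes p ≤ 39 are [3, 5, 7, 11, 13, 17, 19, 23, 29, 31, 37]. For each, χ(p) = 1 if p ≡ 1 mod 4, χ(p) = −1 if p ≡ 3 mod 4. Taking (1 − χ(p)/p^4)^(-1) = p^4/(p^4 − χ(p)): (1 − (-1)/3^4)^(-1) · (1 − (1)/5^4)^(-1) · (1 − (-1)/7^4)^(-1) · (1 − (-1)/11^4)^(-1) · (1 − (1)/13^4)^(-1) · (1 − (1)/17^4)^(-1) · (1 − (-1)/19^4)^(-1) · (1 − (-1)/23^4)^(-1) · (1 − (1)/29^4)^(-1) · (1 − (-1)/31^4)^(-1) · (1 − (1)/37^4)^(-1) = 36907491853859640421662745584761054387/37320078298954450639637508295357366272.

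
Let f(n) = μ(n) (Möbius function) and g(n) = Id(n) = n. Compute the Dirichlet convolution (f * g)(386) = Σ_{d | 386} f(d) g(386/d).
(μ * Id)(386) = 192

Divisors of 386: [1, 2, 193, 386]. For each d | 386:
  d = 1: μ(1) · Id(386/1) = 1 · 386 = 386
  d = 2: μ(2) · Id(386/2) = -1 · 193 = -193
  d = 193: μ(193) · Id(386/193) = -1 · 2 = -2
  d = 386: μ(386) · Id(386/386) = 1 · 1 = 1
Summing: (μ * Id)(386) = 386 + -193 + -2 + 1 = 192.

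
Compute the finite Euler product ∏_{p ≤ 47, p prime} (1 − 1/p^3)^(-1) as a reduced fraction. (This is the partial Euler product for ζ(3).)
∏ = 1417934272824755236225375034446860319/1179638474528270622029363943840940032

The primes p ≤ 47 are [2, 3, 5, 7, 11, 13, 17, 19, 23, 29, 31, 37, 41, 43, 47]. For each prime, (1 − 1/p^3)^(-1) = p^3 / (p^3 − 1). The product is (1 − 1/2^3)^(-1), (1 − 1/3^3)^(-1), (1 − 1/5^3)^(-1), (1 − 1/7^3)^(-1), (1 − 1/11^3)^(-1), (1 − 1/13^3)^(-1), (1 − 1/17^3)^(-1), (1 − 1/19^3)^(-1), (1 − 1/23^3)^(-1), (1 − 1/29^3)^(-1), (1 − 1/31^3)^(-1), (1 − 1/37^3)^(-1), (1 − 1/41^3)^(-1), (1 − 1/43^3)^(-1), (1 − 1/47^3)^(-1) = ∏ p^3 / (p^3 − 1) = 1417934272824755236225375034446860319/1179638474528270622029363943840940032.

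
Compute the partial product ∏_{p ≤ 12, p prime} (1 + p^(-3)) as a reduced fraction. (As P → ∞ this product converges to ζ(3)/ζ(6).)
∏ = 1374624/1164625

The primes p ≤ 12 are [2, 3, 5, 7, 11]. For each, (1 + 1/p^3) = (p^3 + 1)/p^3. Multiplying these fractions over p ∈ [2, 3, 5, 7, 11] gives 1374624/1164625. (In the limit P → ∞ this tends to ζ(3)/ζ(6).)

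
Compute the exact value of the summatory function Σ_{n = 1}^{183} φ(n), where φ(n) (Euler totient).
Σ_{n ≤ 183} φ(n) = 10252

Compute φ(n) for each 1 ≤ n ≤ 183: φ(1) = 1, φ(2) = 1, φ(3) = 2, φ(4) = 2, φ(5) = 4, φ(6) = 2, φ(7) = 6, φ(8) = 4, φ(9) = 6, φ(10) = 4, φ(11) = 10, φ(12) = 4, φ(13) = 12, φ(14) = 6, φ(15) = 8, φ(16) = 8, φ(17) = 16, φ(18) = 6, φ(19) = 18, φ(20) = 8, φ(21) = 12, φ(22) = 10, φ(23) = 22, φ(24) = 8, φ(25) = 20, φ(26) = 12, φ(27) = 18, φ(28) = 12, φ(29) = 28, φ(30) = 8, φ(31) = 30, φ(32) = 16, φ(33) = 20, φ(34) = 16, φ(35) = 24, φ(36) = 12, φ(37) = 36, φ(38) = 18, φ(39) = 24, φ(40) = 16, φ(41) = 40, φ(42) = 12, φ(43) = 42, φ(44) = 20, φ(45) = 24, φ(46) = 22, φ(47) = 46, φ(48) = 16, φ(49) = 42, φ(50) = 20, φ(51) = 32, φ(52) = 24, φ(53) = 52, φ(54) = 18, φ(55) = 40, φ(56) = 24, φ(57) = 36, φ(58) = 28, φ(59) = 58, φ(60) = 16, φ(61) = 60, φ(62) = 30, φ(63) = 36, φ(64) = 32, φ(65) = 48, φ(66) = 20, φ(67) = 66, φ(68) = 32, φ(69) = 44, φ(70) = 24, φ(71) = 70, φ(72) = 24, φ(73) = 72, φ(74) = 36, φ(75) = 40, φ(76) = 36, φ(77) = 60, φ(78) = 24, φ(79) = 78, φ(80) = 32, φ(81) = 54, φ(82) = 40, φ(83) = 82, φ(84) = 24, φ(85) = 64, φ(86) = 42, φ(87) = 56, φ(88) = 40, φ(89) = 88, φ(90) = 24, φ(91) = 72, φ(92) = 44, φ(93) = 60, φ(94) = 46, φ(95) = 72, φ(96) = 32, φ(97) = 96, φ(98) = 42, φ(99) = 60, φ(100) = 40, φ(101) = 100, φ(102) = 32, φ(103) = 102, φ(104) = 48, φ(105) = 48, φ(106) = 52, φ(107) = 106, φ(108) = 36, φ(109) = 108, φ(110) = 40, φ(111) = 72, φ(112) = 48, φ(113) = 112, φ(114) = 36, φ(115) = 88, φ(116) = 56, φ(117) = 72, φ(118) = 58, φ(119) = 96, φ(120) = 32, φ(121) = 110, φ(122) = 60, φ(123) = 80, φ(124) = 60, φ(125) = 100, φ(126) = 36, φ(127) = 126, φ(128) = 64, φ(129) = 84, φ(130) = 48, φ(131) = 130, φ(132) = 40, φ(133) = 108, φ(134) = 66, φ(135) = 72, φ(136) = 64, φ(137) = 136, φ(138) = 44, φ(139) = 138, φ(140) = 48, φ(141) = 92, φ(142) = 70, φ(143) = 120, φ(144) = 48, φ(145) = 112, φ(146) = 72, φ(147) = 84, φ(148) = 72, φ(149) = 148, φ(150) = 40, φ(151) = 150, φ(152) = 72, φ(153) = 96, φ(154) = 60, φ(155) = 120, φ(156) = 48, φ(157) = 156, φ(158) = 78, φ(159) = 104, φ(160) = 64, φ(161) = 132, φ(162) = 54, φ(163) = 162, φ(164) = 80, φ(165) = 80, φ(166) = 82, φ(167) = 166, φ(168) = 48, φ(169) = 156, φ(170) = 64, φ(171) = 108, φ(172) = 84, φ(173) = 172, φ(174) = 56, φ(175) = 120, φ(176) = 80, φ(177) = 116, φ(178) = 88, φ(179) = 178, φ(180) = 48, φ(181) = 180, φ(182) = 72, φ(183) = 120. Summing all 183 values: 10252. (Average order: Σ_{n ≤ x} φ(n) ~ (3/π²) x². For x = 183, (3/π²)·183² ≈ 10179.44.)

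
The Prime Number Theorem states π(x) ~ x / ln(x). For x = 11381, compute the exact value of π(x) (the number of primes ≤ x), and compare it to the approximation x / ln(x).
π(11381) = 1373;  x/ln(x) ≈ 1218.56;  relative error ≈ 11.25%.

Directly count primes up to 11381: π(11381) = 1373. The PNT approximation gives 11381/ln(11381) ≈ 11381/9.33970 ≈ 1218.56. Relative error (π(x) − x/ln(x)) / π(x) ≈ 11.25%; the approximation is known to undercount slightly (Li(x) is a better estimate).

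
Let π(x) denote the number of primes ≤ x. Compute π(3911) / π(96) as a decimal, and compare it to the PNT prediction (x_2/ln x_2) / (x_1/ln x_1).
π(3911)/π(96) = 541/24 ≈ 22.5417;  PNT prediction ≈ 22.4806.

π(96) = 24 and π(3911) = 541, so π(3911)/π(96) ≈ 22.5417. The PNT-predicted ratio is (3911/ln(3911)) / (96/ln(96)) ≈ 22.4806. The two agree to within a few percent, as expected.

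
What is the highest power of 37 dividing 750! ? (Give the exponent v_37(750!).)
v_37(750!) = 20

Legendre's formula: v_p(n!) = Σ_{k ≥ 1} ⌊n / p^k⌋. For p = 37, n = 750, the terms are:
  ⌊750/37^1⌋ = ⌊750/37⌋ = 20
(the next term ⌊750/37^2⌋ = 0, terminating the sum). Summing: v_37(750!) = 20 = 20.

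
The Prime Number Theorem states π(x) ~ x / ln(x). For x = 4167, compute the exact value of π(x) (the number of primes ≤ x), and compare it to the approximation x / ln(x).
π(4167) = 573;  x/ln(x) ≈ 499.94;  relative error ≈ 12.75%.

Directly count primes up to 4167: π(4167) = 573. The PNT approximation gives 4167/ln(4167) ≈ 4167/8.33495 ≈ 499.94. Relative error (π(x) − x/ln(x)) / π(x) ≈ 12.75%; the approximation is known to undercount slightly (Li(x) is a better estimate).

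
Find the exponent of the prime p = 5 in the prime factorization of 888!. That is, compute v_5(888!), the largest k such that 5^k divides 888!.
v_5(888!) = 220

Legendre's formula: v_p(n!) = Σ_{k ≥ 1} ⌊n / p^k⌋. For p = 5, n = 888, the terms are:
  ⌊888/5^1⌋ = ⌊888/5⌋ = 177
  ⌊888/5^2⌋ = ⌊888/25⌋ = 35
  ⌊888/5^3⌋ = ⌊888/125⌋ = 7
  ⌊888/5^4⌋ = ⌊888/625⌋ = 1
(the next term ⌊888/5^5⌋ = 0, terminating the sum). Summing: v_5(888!) = 177 + 35 + 7 + 1 = 220.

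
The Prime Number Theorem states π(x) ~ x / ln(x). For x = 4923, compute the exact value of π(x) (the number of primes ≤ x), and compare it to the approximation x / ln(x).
π(4923) = 657;  x/ln(x) ≈ 579.06;  relative error ≈ 11.86%.

Directly count primes up to 4923: π(4923) = 657. The PNT approximation gives 4923/ln(4923) ≈ 4923/8.50167 ≈ 579.06. Relative error (π(x) − x/ln(x)) / π(x) ≈ 11.86%; the approximation is known to undercount slightly (Li(x) is a better estimate).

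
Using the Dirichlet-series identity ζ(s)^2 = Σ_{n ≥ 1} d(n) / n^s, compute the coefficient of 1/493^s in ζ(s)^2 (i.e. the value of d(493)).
d(493) = 4

ζ(s)^2 = (Σ 1/m^s)(Σ 1/k^s). The coefficient of 1/n^s in the product is the number of ordered pairs (m, k) with mk = n, which equals d(n). For n = 493, divisors are [1, 17, 29, 493], so d(493) = 4.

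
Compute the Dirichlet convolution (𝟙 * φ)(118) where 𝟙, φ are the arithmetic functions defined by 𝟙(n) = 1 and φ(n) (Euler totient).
(𝟙 * φ)(118) = 118

Divisors of 118: [1, 2, 59, 118]. For each d | 118:
  d = 1: 𝟙(1) · φ(118/1) = 1 · 58 = 58
  d = 2: 𝟙(2) · φ(118/2) = 1 · 58 = 58
  d = 59: 𝟙(59) · φ(118/59) = 1 · 1 = 1
  d = 118: 𝟙(118) · φ(118/118) = 1 · 1 = 1
Summing: (𝟙 * φ)(118) = 58 + 58 + 1 + 1 = 118.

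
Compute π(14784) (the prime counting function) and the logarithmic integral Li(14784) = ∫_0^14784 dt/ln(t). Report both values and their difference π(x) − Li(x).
π(14784) = 1733;  Li(14784) ≈ 1754.14;  π(x) − Li(x) ≈ -21.14.

Direct count of primes ≤ 14784 gives π(14784) = 1733. Numerical evaluation of the logarithmic integral gives Li(14784) ≈ 1754.14. The difference π(x) − Li(x) ≈ -21.14 is typically negative for small/moderate x (Li(x) overestimates), though Littlewood's theorem shows this sign changes infinitely often.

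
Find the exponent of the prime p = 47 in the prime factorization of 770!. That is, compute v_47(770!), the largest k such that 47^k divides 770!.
v_47(770!) = 16

Legendre's formula: v_p(n!) = Σ_{k ≥ 1} ⌊n / p^k⌋. For p = 47, n = 770, the terms are:
  ⌊770/47^1⌋ = ⌊770/47⌋ = 16
(the next term ⌊770/47^2⌋ = 0, terminating the sum). Summing: v_47(770!) = 16 = 16.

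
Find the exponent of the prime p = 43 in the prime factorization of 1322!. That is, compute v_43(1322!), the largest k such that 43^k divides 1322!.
v_43(1322!) = 30

Legendre's formula: v_p(n!) = Σ_{k ≥ 1} ⌊n / p^k⌋. For p = 43, n = 1322, the terms are:
  ⌊1322/43^1⌋ = ⌊1322/43⌋ = 30
(the next term ⌊1322/43^2⌋ = 0, terminating the sum). Summing: v_43(1322!) = 30 = 30.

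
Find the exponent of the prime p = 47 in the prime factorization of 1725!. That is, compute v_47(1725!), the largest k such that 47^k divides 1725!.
v_47(1725!) = 36

Legendre's formula: v_p(n!) = Σ_{k ≥ 1} ⌊n / p^k⌋. For p = 47, n = 1725, the terms are:
  ⌊1725/47^1⌋ = ⌊1725/47⌋ = 36
(the next term ⌊1725/47^2⌋ = 0, terminating the sum). Summing: v_47(1725!) = 36 = 36.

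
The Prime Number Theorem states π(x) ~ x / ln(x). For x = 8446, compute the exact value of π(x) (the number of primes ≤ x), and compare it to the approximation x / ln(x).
π(8446) = 1056;  x/ln(x) ≈ 934.14;  relative error ≈ 11.54%.

Directly count primes up to 8446: π(8446) = 1056. The PNT approximation gives 8446/ln(8446) ≈ 8446/9.04145 ≈ 934.14. Relative error (π(x) − x/ln(x)) / π(x) ≈ 11.54%; the approximation is known to undercount slightly (Li(x) is a better estimate).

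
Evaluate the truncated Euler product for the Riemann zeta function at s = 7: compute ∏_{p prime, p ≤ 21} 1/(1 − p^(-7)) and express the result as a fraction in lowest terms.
∏ = 155826023762586560111512988551201501037015625/154535761885293084095586902270463356349603488

The primes p ≤ 21 are [2, 3, 5, 7, 11, 13, 17, 19]. For each prime, (1 − 1/p^7)^(-1) = p^7 / (p^7 − 1). The product is (1 − 1/2^7)^(-1), (1 − 1/3^7)^(-1), (1 − 1/5^7)^(-1), (1 − 1/7^7)^(-1), (1 − 1/11^7)^(-1), (1 − 1/13^7)^(-1), (1 − 1/17^7)^(-1), (1 − 1/19^7)^(-1) = ∏ p^7 / (p^7 − 1) = 155826023762586560111512988551201501037015625/154535761885293084095586902270463356349603488.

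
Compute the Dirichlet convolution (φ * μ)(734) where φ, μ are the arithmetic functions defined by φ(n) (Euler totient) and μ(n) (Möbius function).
(φ * μ)(734) = 0

Divisors of 734: [1, 2, 367, 734]. For each d | 734:
  d = 1: φ(1) · μ(734/1) = 1 · 1 = 1
  d = 2: φ(2) · μ(734/2) = 1 · -1 = -1
  d = 367: φ(367) · μ(734/367) = 366 · -1 = -366
  d = 734: φ(734) · μ(734/734) = 366 · 1 = 366
Summing: (φ * μ)(734) = 1 + -1 + -366 + 366 = 0.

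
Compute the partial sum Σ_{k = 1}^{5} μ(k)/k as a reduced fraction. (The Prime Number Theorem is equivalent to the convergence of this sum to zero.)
Σ μ(k)/k = -1/30

Values of μ(k) for 1 ≤ k ≤ 5: μ(1) = 1, μ(2) = -1, μ(3) = -1, μ(5) = -1, with μ = 0 on non-squarefree integers. Summing μ(k)/k for k where μ(k) ≠ 0 gives -1/30 ≈ -0.0333. (PNT ⟺ this sum → 0 as n → ∞.)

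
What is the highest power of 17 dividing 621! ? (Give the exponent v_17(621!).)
v_17(621!) = 38

Legendre's formula: v_p(n!) = Σ_{k ≥ 1} ⌊n / p^k⌋. For p = 17, n = 621, the terms are:
  ⌊621/17^1⌋ = ⌊621/17⌋ = 36
  ⌊621/17^2⌋ = ⌊621/289⌋ = 2
(the next term ⌊621/17^3⌋ = 0, terminating the sum). Summing: v_17(621!) = 36 + 2 = 38.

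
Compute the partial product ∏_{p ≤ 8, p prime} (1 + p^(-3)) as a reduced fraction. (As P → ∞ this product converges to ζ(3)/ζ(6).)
∏ = 1032/875

The primes p ≤ 8 are [2, 3, 5, 7]. For each, (1 + 1/p^3) = (p^3 + 1)/p^3. Multiplying these fractions over p ∈ [2, 3, 5, 7] gives 1032/875. (In the limit P → ∞ this tends to ζ(3)/ζ(6).)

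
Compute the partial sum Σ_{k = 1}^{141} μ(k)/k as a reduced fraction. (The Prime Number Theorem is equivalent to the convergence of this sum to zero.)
Σ μ(k)/k = -26068950431314638702419625135422559041799213864607621/3338215550199730022503077710549980019122111551066811030

Values of μ(k) for 1 ≤ k ≤ 141: μ(1) = 1, μ(2) = -1, μ(3) = -1, μ(5) = -1, μ(6) = 1, μ(7) = -1, μ(10) = 1, μ(11) = -1, μ(13) = -1, μ(14) = 1, μ(15) = 1, μ(17) = -1, μ(19) = -1, μ(21) = 1, μ(22) = 1, μ(23) = -1, μ(26) = 1, μ(29) = -1, μ(30) = -1, μ(31) = -1, μ(33) = 1, μ(34) = 1, μ(35) = 1, μ(37) = -1, μ(38) = 1, μ(39) = 1, μ(41) = -1, μ(42) = -1, μ(43) = -1, μ(46) = 1, μ(47) = -1, μ(51) = 1, μ(53) = -1, μ(55) = 1, μ(57) = 1, μ(58) = 1, μ(59) = -1, μ(61) = -1, μ(62) = 1, μ(65) = 1, μ(66) = -1, μ(67) = -1, μ(69) = 1, μ(70) = -1, μ(71) = -1, μ(73) = -1, μ(74) = 1, μ(77) = 1, μ(78) = -1, μ(79) = -1, μ(82) = 1, μ(83) = -1, μ(85) = 1, μ(86) = 1, μ(87) = 1, μ(89) = -1, μ(91) = 1, μ(93) = 1, μ(94) = 1, μ(95) = 1, μ(97) = -1, μ(101) = -1, μ(102) = -1, μ(103) = -1, μ(105) = -1, μ(106) = 1, μ(107) = -1, μ(109) = -1, μ(110) = -1, μ(111) = 1, μ(113) = -1, μ(114) = -1, μ(115) = 1, μ(118) = 1, μ(119) = 1, μ(122) = 1, μ(123) = 1, μ(127) = -1, μ(129) = 1, μ(130) = -1, μ(131) = -1, μ(133) = 1, μ(134) = 1, μ(137) = -1, μ(138) = -1, μ(139) = -1, μ(141) = 1, with μ = 0 on non-squarefree integers. Summing μ(k)/k for k where μ(k) ≠ 0 gives -26068950431314638702419625135422559041799213864607621/3338215550199730022503077710549980019122111551066811030 ≈ -0.0078. (PNT ⟺ this sum → 0 as n → ∞.)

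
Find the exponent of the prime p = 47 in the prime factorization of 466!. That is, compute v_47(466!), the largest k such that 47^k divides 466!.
v_47(466!) = 9

Legendre's formula: v_p(n!) = Σ_{k ≥ 1} ⌊n / p^k⌋. For p = 47, n = 466, the terms are:
  ⌊466/47^1⌋ = ⌊466/47⌋ = 9
(the next term ⌊466/47^2⌋ = 0, terminating the sum). Summing: v_47(466!) = 9 = 9.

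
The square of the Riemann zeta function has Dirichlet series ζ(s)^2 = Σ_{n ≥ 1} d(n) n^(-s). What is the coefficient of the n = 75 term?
d(75) = 6

ζ(s)^2 = (Σ 1/m^s)(Σ 1/k^s). The coefficient of 1/n^s in the product is the number of ordered pairs (m, k) with mk = n, which equals d(n). For n = 75, divisors are [1, 3, 5, 15, 25, 75], so d(75) = 6.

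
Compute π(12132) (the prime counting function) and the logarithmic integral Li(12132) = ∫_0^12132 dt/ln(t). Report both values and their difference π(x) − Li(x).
π(12132) = 1452;  Li(12132) ≈ 1475.14;  π(x) − Li(x) ≈ -23.14.

Direct count of primes ≤ 12132 gives π(12132) = 1452. Numerical evaluation of the logarithmic integral gives Li(12132) ≈ 1475.14. The difference π(x) − Li(x) ≈ -23.14 is typically negative for small/moderate x (Li(x) overestimates), though Littlewood's theorem shows this sign changes infinitely often.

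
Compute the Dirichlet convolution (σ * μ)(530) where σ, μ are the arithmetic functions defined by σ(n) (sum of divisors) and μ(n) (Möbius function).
(σ * μ)(530) = 530

Divisors of 530: [1, 2, 5, 10, 53, 106, 265, 530]. For each d | 530:
  d = 1: σ(1) · μ(530/1) = 1 · -1 = -1
  d = 2: σ(2) · μ(530/2) = 3 · 1 = 3
  d = 5: σ(5) · μ(530/5) = 6 · 1 = 6
  d = 10: σ(10) · μ(530/10) = 18 · -1 = -18
  d = 53: σ(53) · μ(530/53) = 54 · 1 = 54
  d = 106: σ(106) · μ(530/106) = 162 · -1 = -162
  d = 265: σ(265) · μ(530/265) = 324 · -1 = -324
  d = 530: σ(530) · μ(530/530) = 972 · 1 = 972
Summing: (σ * μ)(530) = -1 + 3 + 6 + -18 + 54 + -162 + -324 + 972 = 530.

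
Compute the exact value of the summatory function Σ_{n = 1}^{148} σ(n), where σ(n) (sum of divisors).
Σ_{n ≤ 148} σ(n) = 18082

Compute σ(n) for each 1 ≤ n ≤ 148: σ(1) = 1, σ(2) = 3, σ(3) = 4, σ(4) = 7, σ(5) = 6, σ(6) = 12, σ(7) = 8, σ(8) = 15, σ(9) = 13, σ(10) = 18, σ(11) = 12, σ(12) = 28, σ(13) = 14, σ(14) = 24, σ(15) = 24, σ(16) = 31, σ(17) = 18, σ(18) = 39, σ(19) = 20, σ(20) = 42, σ(21) = 32, σ(22) = 36, σ(23) = 24, σ(24) = 60, σ(25) = 31, σ(26) = 42, σ(27) = 40, σ(28) = 56, σ(29) = 30, σ(30) = 72, σ(31) = 32, σ(32) = 63, σ(33) = 48, σ(34) = 54, σ(35) = 48, σ(36) = 91, σ(37) = 38, σ(38) = 60, σ(39) = 56, σ(40) = 90, σ(41) = 42, σ(42) = 96, σ(43) = 44, σ(44) = 84, σ(45) = 78, σ(46) = 72, σ(47) = 48, σ(48) = 124, σ(49) = 57, σ(50) = 93, σ(51) = 72, σ(52) = 98, σ(53) = 54, σ(54) = 120, σ(55) = 72, σ(56) = 120, σ(57) = 80, σ(58) = 90, σ(59) = 60, σ(60) = 168, σ(61) = 62, σ(62) = 96, σ(63) = 104, σ(64) = 127, σ(65) = 84, σ(66) = 144, σ(67) = 68, σ(68) = 126, σ(69) = 96, σ(70) = 144, σ(71) = 72, σ(72) = 195, σ(73) = 74, σ(74) = 114, σ(75) = 124, σ(76) = 140, σ(77) = 96, σ(78) = 168, σ(79) = 80, σ(80) = 186, σ(81) = 121, σ(82) = 126, σ(83) = 84, σ(84) = 224, σ(85) = 108, σ(86) = 132, σ(87) = 120, σ(88) = 180, σ(89) = 90, σ(90) = 234, σ(91) = 112, σ(92) = 168, σ(93) = 128, σ(94) = 144, σ(95) = 120, σ(96) = 252, σ(97) = 98, σ(98) = 171, σ(99) = 156, σ(100) = 217, σ(101) = 102, σ(102) = 216, σ(103) = 104, σ(104) = 210, σ(105) = 192, σ(106) = 162, σ(107) = 108, σ(108) = 280, σ(109) = 110, σ(110) = 216, σ(111) = 152, σ(112) = 248, σ(113) = 114, σ(114) = 240, σ(115) = 144, σ(116) = 210, σ(117) = 182, σ(118) = 180, σ(119) = 144, σ(120) = 360, σ(121) = 133, σ(122) = 186, σ(123) = 168, σ(124) = 224, σ(125) = 156, σ(126) = 312, σ(127) = 128, σ(128) = 255, σ(129) = 176, σ(130) = 252, σ(131) = 132, σ(132) = 336, σ(133) = 160, σ(134) = 204, σ(135) = 240, σ(136) = 270, σ(137) = 138, σ(138) = 288, σ(139) = 140, σ(140) = 336, σ(141) = 192, σ(142) = 216, σ(143) = 168, σ(144) = 403, σ(145) = 180, σ(146) = 222, σ(147) = 228, σ(148) = 266. Summing all 148 values: 18082. (Average order: Σ_{n ≤ x} σ(n) ~ (π²/12) x². For x = 148, (π²/12)·148² ≈ 18015.32.)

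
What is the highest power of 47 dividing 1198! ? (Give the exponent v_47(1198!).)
v_47(1198!) = 25

Legendre's formula: v_p(n!) = Σ_{k ≥ 1} ⌊n / p^k⌋. For p = 47, n = 1198, the terms are:
  ⌊1198/47^1⌋ = ⌊1198/47⌋ = 25
(the next term ⌊1198/47^2⌋ = 0, terminating the sum). Summing: v_47(1198!) = 25 = 25.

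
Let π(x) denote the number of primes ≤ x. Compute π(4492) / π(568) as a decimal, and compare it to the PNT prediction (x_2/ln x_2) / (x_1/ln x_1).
π(4492)/π(568) = 609/103 ≈ 5.9126;  PNT prediction ≈ 5.9639.

π(568) = 103 and π(4492) = 609, so π(4492)/π(568) ≈ 5.9126. The PNT-predicted ratio is (4492/ln(4492)) / (568/ln(568)) ≈ 5.9639. The two agree to within a few percent, as expected.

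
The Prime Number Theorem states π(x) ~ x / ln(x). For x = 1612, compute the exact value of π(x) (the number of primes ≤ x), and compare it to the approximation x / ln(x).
π(1612) = 254;  x/ln(x) ≈ 218.27;  relative error ≈ 14.07%.

Directly count primes up to 1612: π(1612) = 254. The PNT approximation gives 1612/ln(1612) ≈ 1612/7.38523 ≈ 218.27. Relative error (π(x) − x/ln(x)) / π(x) ≈ 14.07%; the approximation is known to undercount slightly (Li(x) is a better estimate).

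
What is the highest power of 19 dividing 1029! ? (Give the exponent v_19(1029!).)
v_19(1029!) = 56

Legendre's formula: v_p(n!) = Σ_{k ≥ 1} ⌊n / p^k⌋. For p = 19, n = 1029, the terms are:
  ⌊1029/19^1⌋ = ⌊1029/19⌋ = 54
  ⌊1029/19^2⌋ = ⌊1029/361⌋ = 2
(the next term ⌊1029/19^3⌋ = 0, terminating the sum). Summing: v_19(1029!) = 54 + 2 = 56.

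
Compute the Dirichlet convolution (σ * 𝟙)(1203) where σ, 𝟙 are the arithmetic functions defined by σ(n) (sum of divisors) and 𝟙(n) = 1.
(σ * 𝟙)(1203) = 2015

Divisors of 1203: [1, 3, 401, 1203]. For each d | 1203:
  d = 1: σ(1) · 𝟙(1203/1) = 1 · 1 = 1
  d = 3: σ(3) · 𝟙(1203/3) = 4 · 1 = 4
  d = 401: σ(401) · 𝟙(1203/401) = 402 · 1 = 402
  d = 1203: σ(1203) · 𝟙(1203/1203) = 1608 · 1 = 1608
Summing: (σ * 𝟙)(1203) = 1 + 4 + 402 + 1608 = 2015.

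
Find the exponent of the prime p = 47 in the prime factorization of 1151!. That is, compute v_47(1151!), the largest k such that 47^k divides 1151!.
v_47(1151!) = 24

Legendre's formula: v_p(n!) = Σ_{k ≥ 1} ⌊n / p^k⌋. For p = 47, n = 1151, the terms are:
  ⌊1151/47^1⌋ = ⌊1151/47⌋ = 24
(the next term ⌊1151/47^2⌋ = 0, terminating the sum). Summing: v_47(1151!) = 24 = 24.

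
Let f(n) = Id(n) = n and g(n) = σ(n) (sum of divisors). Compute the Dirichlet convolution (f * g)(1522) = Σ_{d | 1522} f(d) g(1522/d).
(Id * σ)(1522) = 7615

Divisors of 1522: [1, 2, 761, 1522]. For each d | 1522:
  d = 1: Id(1) · σ(1522/1) = 1 · 2286 = 2286
  d = 2: Id(2) · σ(1522/2) = 2 · 762 = 1524
  d = 761: Id(761) · σ(1522/761) = 761 · 3 = 2283
  d = 1522: Id(1522) · σ(1522/1522) = 1522 · 1 = 1522
Summing: (Id * σ)(1522) = 2286 + 1524 + 2283 + 1522 = 7615.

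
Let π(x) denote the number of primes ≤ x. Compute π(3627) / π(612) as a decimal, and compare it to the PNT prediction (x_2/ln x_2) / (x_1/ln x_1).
π(3627)/π(612) = 507/111 ≈ 4.5676;  PNT prediction ≈ 4.6398.

π(612) = 111 and π(3627) = 507, so π(3627)/π(612) ≈ 4.5676. The PNT-predicted ratio is (3627/ln(3627)) / (612/ln(612)) ≈ 4.6398. The two agree to within a few percent, as expected.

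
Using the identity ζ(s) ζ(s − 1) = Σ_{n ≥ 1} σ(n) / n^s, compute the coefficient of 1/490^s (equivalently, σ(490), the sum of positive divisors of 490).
σ(490) = 1026

In the product (Σ m^0/m^s)(Σ k / k^s) = Σ (Σ_{d | n} d) / n^s, the coefficient of 1/n^s is σ(n) = Σ_{d | n} d. For n = 490, divisors are [1, 2, 5, 7, 10, 14, 35, 49, 70, 98, 245, 490]; summing: σ(490) = 1026.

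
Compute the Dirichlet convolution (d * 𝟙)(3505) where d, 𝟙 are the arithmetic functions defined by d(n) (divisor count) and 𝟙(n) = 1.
(d * 𝟙)(3505) = 9

Divisors of 3505: [1, 5, 701, 3505]. For each d | 3505:
  d = 1: d(1) · 𝟙(3505/1) = 1 · 1 = 1
  d = 5: d(5) · 𝟙(3505/5) = 2 · 1 = 2
  d = 701: d(701) · 𝟙(3505/701) = 2 · 1 = 2
  d = 3505: d(3505) · 𝟙(3505/3505) = 4 · 1 = 4
Summing: (d * 𝟙)(3505) = 1 + 2 + 2 + 4 = 9.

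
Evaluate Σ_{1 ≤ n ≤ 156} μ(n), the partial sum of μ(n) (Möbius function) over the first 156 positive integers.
Σ_{n ≤ 156} μ(n) = -1

Compute μ(n) for each 1 ≤ n ≤ 156: μ(1) = 1, μ(2) = -1, μ(3) = -1, μ(4) = 0, μ(5) = -1, μ(6) = 1, μ(7) = -1, μ(8) = 0, μ(9) = 0, μ(10) = 1, μ(11) = -1, μ(12) = 0, μ(13) = -1, μ(14) = 1, μ(15) = 1, μ(16) = 0, μ(17) = -1, μ(18) = 0, μ(19) = -1, μ(20) = 0, μ(21) = 1, μ(22) = 1, μ(23) = -1, μ(24) = 0, μ(25) = 0, μ(26) = 1, μ(27) = 0, μ(28) = 0, μ(29) = -1, μ(30) = -1, μ(31) = -1, μ(32) = 0, μ(33) = 1, μ(34) = 1, μ(35) = 1, μ(36) = 0, μ(37) = -1, μ(38) = 1, μ(39) = 1, μ(40) = 0, μ(41) = -1, μ(42) = -1, μ(43) = -1, μ(44) = 0, μ(45) = 0, μ(46) = 1, μ(47) = -1, μ(48) = 0, μ(49) = 0, μ(50) = 0, μ(51) = 1, μ(52) = 0, μ(53) = -1, μ(54) = 0, μ(55) = 1, μ(56) = 0, μ(57) = 1, μ(58) = 1, μ(59) = -1, μ(60) = 0, μ(61) = -1, μ(62) = 1, μ(63) = 0, μ(64) = 0, μ(65) = 1, μ(66) = -1, μ(67) = -1, μ(68) = 0, μ(69) = 1, μ(70) = -1, μ(71) = -1, μ(72) = 0, μ(73) = -1, μ(74) = 1, μ(75) = 0, μ(76) = 0, μ(77) = 1, μ(78) = -1, μ(79) = -1, μ(80) = 0, μ(81) = 0, μ(82) = 1, μ(83) = -1, μ(84) = 0, μ(85) = 1, μ(86) = 1, μ(87) = 1, μ(88) = 0, μ(89) = -1, μ(90) = 0, μ(91) = 1, μ(92) = 0, μ(93) = 1, μ(94) = 1, μ(95) = 1, μ(96) = 0, μ(97) = -1, μ(98) = 0, μ(99) = 0, μ(100) = 0, μ(101) = -1, μ(102) = -1, μ(103) = -1, μ(104) = 0, μ(105) = -1, μ(106) = 1, μ(107) = -1, μ(108) = 0, μ(109) = -1, μ(110) = -1, μ(111) = 1, μ(112) = 0, μ(113) = -1, μ(114) = -1, μ(115) = 1, μ(116) = 0, μ(117) = 0, μ(118) = 1, μ(119) = 1, μ(120) = 0, μ(121) = 0, μ(122) = 1, μ(123) = 1, μ(124) = 0, μ(125) = 0, μ(126) = 0, μ(127) = -1, μ(128) = 0, μ(129) = 1, μ(130) = -1, μ(131) = -1, μ(132) = 0, μ(133) = 1, μ(134) = 1, μ(135) = 0, μ(136) = 0, μ(137) = -1, μ(138) = -1, μ(139) = -1, μ(140) = 0, μ(141) = 1, μ(142) = 1, μ(143) = 1, μ(144) = 0, μ(145) = 1, μ(146) = 1, μ(147) = 0, μ(148) = 0, μ(149) = -1, μ(150) = 0, μ(151) = -1, μ(152) = 0, μ(153) = 0, μ(154) = -1, μ(155) = 1, μ(156) = 0. Summing all 156 values: -1. (Mertens function M(x) = Σ_{n ≤ x} μ(n); on average M(x) should be small (PNT ⟺ M(x) = o(x)).)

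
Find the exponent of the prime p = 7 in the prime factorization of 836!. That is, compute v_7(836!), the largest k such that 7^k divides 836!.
v_7(836!) = 138

Legendre's formula: v_p(n!) = Σ_{k ≥ 1} ⌊n / p^k⌋. For p = 7, n = 836, the terms are:
  ⌊836/7^1⌋ = ⌊836/7⌋ = 119
  ⌊836/7^2⌋ = ⌊836/49⌋ = 17
  ⌊836/7^3⌋ = ⌊836/343⌋ = 2
(the next term ⌊836/7^4⌋ = 0, terminating the sum). Summing: v_7(836!) = 119 + 17 + 2 = 138.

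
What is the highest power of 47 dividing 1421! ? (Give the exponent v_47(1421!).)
v_47(1421!) = 30

Legendre's formula: v_p(n!) = Σ_{k ≥ 1} ⌊n / p^k⌋. For p = 47, n = 1421, the terms are:
  ⌊1421/47^1⌋ = ⌊1421/47⌋ = 30
(the next term ⌊1421/47^2⌋ = 0, terminating the sum). Summing: v_47(1421!) = 30 = 30.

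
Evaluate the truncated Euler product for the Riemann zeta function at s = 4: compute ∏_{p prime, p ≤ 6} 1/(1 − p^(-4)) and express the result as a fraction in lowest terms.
∏ = 225/208

The primes p ≤ 6 are [2, 3, 5]. For each prime, (1 − 1/p^4)^(-1) = p^4 / (p^4 − 1). The product is (1 − 1/2^4)^(-1), (1 − 1/3^4)^(-1), (1 − 1/5^4)^(-1) = ∏ p^4 / (p^4 − 1) = 225/208.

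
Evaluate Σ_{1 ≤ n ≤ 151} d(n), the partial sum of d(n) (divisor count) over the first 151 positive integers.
Σ_{n ≤ 151} d(n) = 782

Compute d(n) for each 1 ≤ n ≤ 151: d(1) = 1, d(2) = 2, d(3) = 2, d(4) = 3, d(5) = 2, d(6) = 4, d(7) = 2, d(8) = 4, d(9) = 3, d(10) = 4, d(11) = 2, d(12) = 6, d(13) = 2, d(14) = 4, d(15) = 4, d(16) = 5, d(17) = 2, d(18) = 6, d(19) = 2, d(20) = 6, d(21) = 4, d(22) = 4, d(23) = 2, d(24) = 8, d(25) = 3, d(26) = 4, d(27) = 4, d(28) = 6, d(29) = 2, d(30) = 8, d(31) = 2, d(32) = 6, d(33) = 4, d(34) = 4, d(35) = 4, d(36) = 9, d(37) = 2, d(38) = 4, d(39) = 4, d(40) = 8, d(41) = 2, d(42) = 8, d(43) = 2, d(44) = 6, d(45) = 6, d(46) = 4, d(47) = 2, d(48) = 10, d(49) = 3, d(50) = 6, d(51) = 4, d(52) = 6, d(53) = 2, d(54) = 8, d(55) = 4, d(56) = 8, d(57) = 4, d(58) = 4, d(59) = 2, d(60) = 12, d(61) = 2, d(62) = 4, d(63) = 6, d(64) = 7, d(65) = 4, d(66) = 8, d(67) = 2, d(68) = 6, d(69) = 4, d(70) = 8, d(71) = 2, d(72) = 12, d(73) = 2, d(74) = 4, d(75) = 6, d(76) = 6, d(77) = 4, d(78) = 8, d(79) = 2, d(80) = 10, d(81) = 5, d(82) = 4, d(83) = 2, d(84) = 12, d(85) = 4, d(86) = 4, d(87) = 4, d(88) = 8, d(89) = 2, d(90) = 12, d(91) = 4, d(92) = 6, d(93) = 4, d(94) = 4, d(95) = 4, d(96) = 12, d(97) = 2, d(98) = 6, d(99) = 6, d(100) = 9, d(101) = 2, d(102) = 8, d(103) = 2, d(104) = 8, d(105) = 8, d(106) = 4, d(107) = 2, d(108) = 12, d(109) = 2, d(110) = 8, d(111) = 4, d(112) = 10, d(113) = 2, d(114) = 8, d(115) = 4, d(116) = 6, d(117) = 6, d(118) = 4, d(119) = 4, d(120) = 16, d(121) = 3, d(122) = 4, d(123) = 4, d(124) = 6, d(125) = 4, d(126) = 12, d(127) = 2, d(128) = 8, d(129) = 4, d(130) = 8, d(131) = 2, d(132) = 12, d(133) = 4, d(134) = 4, d(135) = 8, d(136) = 8, d(137) = 2, d(138) = 8, d(139) = 2, d(140) = 12, d(141) = 4, d(142) = 4, d(143) = 4, d(144) = 15, d(145) = 4, d(146) = 4, d(147) = 6, d(148) = 6, d(149) = 2, d(150) = 12, d(151) = 2. Summing all 151 values: 782. (Dirichlet's divisor formula: Σ_{n ≤ x} d(n) = x ln(x) + (2γ − 1) x + O(√x). For x = 151, the asymptotic estimate is ≈ 780.93.)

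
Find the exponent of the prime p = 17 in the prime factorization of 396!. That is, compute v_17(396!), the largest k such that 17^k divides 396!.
v_17(396!) = 24

Legendre's formula: v_p(n!) = Σ_{k ≥ 1} ⌊n / p^k⌋. For p = 17, n = 396, the terms are:
  ⌊396/17^1⌋ = ⌊396/17⌋ = 23
  ⌊396/17^2⌋ = ⌊396/289⌋ = 1
(the next term ⌊396/17^3⌋ = 0, terminating the sum). Summing: v_17(396!) = 23 + 1 = 24.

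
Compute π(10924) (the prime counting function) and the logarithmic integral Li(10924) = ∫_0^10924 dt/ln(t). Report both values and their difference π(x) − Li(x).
π(10924) = 1327;  Li(10924) ≈ 1345.97;  π(x) − Li(x) ≈ -18.97.

Direct count of primes ≤ 10924 gives π(10924) = 1327. Numerical evaluation of the logarithmic integral gives Li(10924) ≈ 1345.97. The difference π(x) − Li(x) ≈ -18.97 is typically negative for small/moderate x (Li(x) overestimates), though Littlewood's theorem shows this sign changes infinitely often.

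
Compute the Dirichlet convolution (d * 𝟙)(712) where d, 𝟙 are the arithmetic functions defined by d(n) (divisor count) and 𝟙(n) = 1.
(d * 𝟙)(712) = 30

Divisors of 712: [1, 2, 4, 8, 89, 178, 356, 712]. For each d | 712:
  d = 1: d(1) · 𝟙(712/1) = 1 · 1 = 1
  d = 2: d(2) · 𝟙(712/2) = 2 · 1 = 2
  d = 4: d(4) · 𝟙(712/4) = 3 · 1 = 3
  d = 8: d(8) · 𝟙(712/8) = 4 · 1 = 4
  d = 89: d(89) · 𝟙(712/89) = 2 · 1 = 2
  d = 178: d(178) · 𝟙(712/178) = 4 · 1 = 4
  d = 356: d(356) · 𝟙(712/356) = 6 · 1 = 6
  d = 712: d(712) · 𝟙(712/712) = 8 · 1 = 8
Summing: (d * 𝟙)(712) = 1 + 2 + 3 + 4 + 2 + 4 + 6 + 8 = 30.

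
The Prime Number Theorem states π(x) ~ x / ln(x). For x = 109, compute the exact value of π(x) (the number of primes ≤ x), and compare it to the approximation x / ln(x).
π(109) = 29;  x/ln(x) ≈ 23.23;  relative error ≈ 19.88%.

Directly count primes up to 109: π(109) = 29. The PNT approximation gives 109/ln(109) ≈ 109/4.69135 ≈ 23.23. Relative error (π(x) − x/ln(x)) / π(x) ≈ 19.88%; the approximation is known to undercount slightly (Li(x) is a better estimate).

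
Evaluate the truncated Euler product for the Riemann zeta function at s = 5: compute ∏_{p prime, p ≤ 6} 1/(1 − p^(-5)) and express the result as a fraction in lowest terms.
∏ = 3037500/2929531

The primes p ≤ 6 are [2, 3, 5]. For each prime, (1 − 1/p^5)^(-1) = p^5 / (p^5 − 1). The product is (1 − 1/2^5)^(-1), (1 − 1/3^5)^(-1), (1 − 1/5^5)^(-1) = ∏ p^5 / (p^5 − 1) = 3037500/2929531.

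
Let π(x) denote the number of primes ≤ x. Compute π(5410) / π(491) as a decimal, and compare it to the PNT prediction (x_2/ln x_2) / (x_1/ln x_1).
π(5410)/π(491) = 713/94 ≈ 7.5851;  PNT prediction ≈ 7.9426.

π(491) = 94 and π(5410) = 713, so π(5410)/π(491) ≈ 7.5851. The PNT-predicted ratio is (5410/ln(5410)) / (491/ln(491)) ≈ 7.9426. The two agree to within a few percent, as expected.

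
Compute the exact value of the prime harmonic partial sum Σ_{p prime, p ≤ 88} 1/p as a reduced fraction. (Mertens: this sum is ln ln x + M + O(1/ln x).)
Σ 1/p = 475714535349241099037539188841003/267064515689275851355624017992790

π(88) = 23, so the primes ≤ 88 are [2, 3, 5, 7, 11, 13, 17, 19, 23, 29, 31, 37, 41, 43, 47, 53, 59, 61, 67, 71, 73, 79, 83]. Summing 1/p over these primes: 475714535349241099037539188841003/267064515689275851355624017992790 ≈ 1.7813. Mertens estimate ln ln(88) + 0.2615 ≈ 1.7605.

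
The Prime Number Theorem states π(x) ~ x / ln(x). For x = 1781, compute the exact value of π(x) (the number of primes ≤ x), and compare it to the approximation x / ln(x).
π(1781) = 275;  x/ln(x) ≈ 237.94;  relative error ≈ 13.47%.

Directly count primes up to 1781: π(1781) = 275. The PNT approximation gives 1781/ln(1781) ≈ 1781/7.48493 ≈ 237.94. Relative error (π(x) − x/ln(x)) / π(x) ≈ 13.47%; the approximation is known to undercount slightly (Li(x) is a better estimate).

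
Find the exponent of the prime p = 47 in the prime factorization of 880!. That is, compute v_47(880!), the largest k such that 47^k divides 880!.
v_47(880!) = 18

Legendre's formula: v_p(n!) = Σ_{k ≥ 1} ⌊n / p^k⌋. For p = 47, n = 880, the terms are:
  ⌊880/47^1⌋ = ⌊880/47⌋ = 18
(the next term ⌊880/47^2⌋ = 0, terminating the sum). Summing: v_47(880!) = 18 = 18.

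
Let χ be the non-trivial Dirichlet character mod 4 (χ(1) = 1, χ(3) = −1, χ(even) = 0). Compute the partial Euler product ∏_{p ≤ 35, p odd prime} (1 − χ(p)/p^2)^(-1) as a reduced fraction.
∏ = 70163108671177093/76623095660544000

The odd primes p ≤ 35 are [3, 5, 7, 11, 13, 17, 19, 23, 29, 31]. For each, χ(p) = 1 if p ≡ 1 mod 4, χ(p) = −1 if p ≡ 3 mod 4. Taking (1 − χ(p)/p^2)^(-1) = p^2/(p^2 − χ(p)): (1 − (-1)/3^2)^(-1) · (1 − (1)/5^2)^(-1) · (1 − (-1)/7^2)^(-1) · (1 − (-1)/11^2)^(-1) · (1 − (1)/13^2)^(-1) · (1 − (1)/17^2)^(-1) · (1 − (-1)/19^2)^(-1) · (1 − (-1)/23^2)^(-1) · (1 − (1)/29^2)^(-1) · (1 − (-1)/31^2)^(-1) = 70163108671177093/76623095660544000.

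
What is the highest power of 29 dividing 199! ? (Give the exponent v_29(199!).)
v_29(199!) = 6

Legendre's formula: v_p(n!) = Σ_{k ≥ 1} ⌊n / p^k⌋. For p = 29, n = 199, the terms are:
  ⌊199/29^1⌋ = ⌊199/29⌋ = 6
(the next term ⌊199/29^2⌋ = 0, terminating the sum). Summing: v_29(199!) = 6 = 6.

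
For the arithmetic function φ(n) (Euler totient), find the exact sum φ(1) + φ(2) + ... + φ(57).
Σ_{n ≤ 57} φ(n) = 1000

Compute φ(n) for each 1 ≤ n ≤ 57: φ(1) = 1, φ(2) = 1, φ(3) = 2, φ(4) = 2, φ(5) = 4, φ(6) = 2, φ(7) = 6, φ(8) = 4, φ(9) = 6, φ(10) = 4, φ(11) = 10, φ(12) = 4, φ(13) = 12, φ(14) = 6, φ(15) = 8, φ(16) = 8, φ(17) = 16, φ(18) = 6, φ(19) = 18, φ(20) = 8, φ(21) = 12, φ(22) = 10, φ(23) = 22, φ(24) = 8, φ(25) = 20, φ(26) = 12, φ(27) = 18, φ(28) = 12, φ(29) = 28, φ(30) = 8, φ(31) = 30, φ(32) = 16, φ(33) = 20, φ(34) = 16, φ(35) = 24, φ(36) = 12, φ(37) = 36, φ(38) = 18, φ(39) = 24, φ(40) = 16, φ(41) = 40, φ(42) = 12, φ(43) = 42, φ(44) = 20, φ(45) = 24, φ(46) = 22, φ(47) = 46, φ(48) = 16, φ(49) = 42, φ(50) = 20, φ(51) = 32, φ(52) = 24, φ(53) = 52, φ(54) = 18, φ(55) = 40, φ(56) = 24, φ(57) = 36. Summing all 57 values: 1000. (Average order: Σ_{n ≤ x} φ(n) ~ (3/π²) x². For x = 57, (3/π²)·57² ≈ 987.58.)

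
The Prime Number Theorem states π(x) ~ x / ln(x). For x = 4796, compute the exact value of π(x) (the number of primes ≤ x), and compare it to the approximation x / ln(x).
π(4796) = 645;  x/ln(x) ≈ 565.86;  relative error ≈ 12.27%.

Directly count primes up to 4796: π(4796) = 645. The PNT approximation gives 4796/ln(4796) ≈ 4796/8.47554 ≈ 565.86. Relative error (π(x) − x/ln(x)) / π(x) ≈ 12.27%; the approximation is known to undercount slightly (Li(x) is a better estimate).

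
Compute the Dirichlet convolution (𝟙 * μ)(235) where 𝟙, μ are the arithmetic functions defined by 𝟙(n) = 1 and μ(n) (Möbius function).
(𝟙 * μ)(235) = 0

Divisors of 235: [1, 5, 47, 235]. For each d | 235:
  d = 1: 𝟙(1) · μ(235/1) = 1 · 1 = 1
  d = 5: 𝟙(5) · μ(235/5) = 1 · -1 = -1
  d = 47: 𝟙(47) · μ(235/47) = 1 · -1 = -1
  d = 235: 𝟙(235) · μ(235/235) = 1 · 1 = 1
Summing: (𝟙 * μ)(235) = 1 + -1 + -1 + 1 = 0.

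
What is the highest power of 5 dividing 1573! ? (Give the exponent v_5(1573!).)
v_5(1573!) = 390

Legendre's formula: v_p(n!) = Σ_{k ≥ 1} ⌊n / p^k⌋. For p = 5, n = 1573, the terms are:
  ⌊1573/5^1⌋ = ⌊1573/5⌋ = 314
  ⌊1573/5^2⌋ = ⌊1573/25⌋ = 62
  ⌊1573/5^3⌋ = ⌊1573/125⌋ = 12
  ⌊1573/5^4⌋ = ⌊1573/625⌋ = 2
(the next term ⌊1573/5^5⌋ = 0, terminating the sum). Summing: v_5(1573!) = 314 + 62 + 12 + 2 = 390.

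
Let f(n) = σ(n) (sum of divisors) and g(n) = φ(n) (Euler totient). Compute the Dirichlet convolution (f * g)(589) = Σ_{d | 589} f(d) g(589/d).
(σ * φ)(589) = 2356

Divisors of 589: [1, 19, 31, 589]. For each d | 589:
  d = 1: σ(1) · φ(589/1) = 1 · 540 = 540
  d = 19: σ(19) · φ(589/19) = 20 · 30 = 600
  d = 31: σ(31) · φ(589/31) = 32 · 18 = 576
  d = 589: σ(589) · φ(589/589) = 640 · 1 = 640
Summing: (σ * φ)(589) = 540 + 600 + 576 + 640 = 2356.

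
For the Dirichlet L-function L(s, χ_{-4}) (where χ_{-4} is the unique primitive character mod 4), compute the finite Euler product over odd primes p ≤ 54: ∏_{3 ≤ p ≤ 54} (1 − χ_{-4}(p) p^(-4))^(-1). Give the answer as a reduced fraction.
∏ = 257364431333305770108011762895409938991497014556861335561/260241495905762991772533773778373936417391479107040051200

The odd primes p ≤ 54 are [3, 5, 7, 11, 13, 17, 19, 23, 29, 31, 37, 41, 43, 47, 53]. For each, χ(p) = 1 if p ≡ 1 mod 4, χ(p) = −1 if p ≡ 3 mod 4. Taking (1 − χ(p)/p^4)^(-1) = p^4/(p^4 − χ(p)): (1 − (-1)/3^4)^(-1) · (1 − (1)/5^4)^(-1) · (1 − (-1)/7^4)^(-1) · (1 − (-1)/11^4)^(-1) · (1 − (1)/13^4)^(-1) · (1 − (1)/17^4)^(-1) · (1 − (-1)/19^4)^(-1) · (1 − (-1)/23^4)^(-1) · (1 − (1)/29^4)^(-1) · (1 − (-1)/31^4)^(-1) · (1 − (1)/37^4)^(-1) · (1 − (1)/41^4)^(-1) · (1 − (-1)/43^4)^(-1) · (1 − (-1)/47^4)^(-1) · (1 − (1)/53^4)^(-1) = 257364431333305770108011762895409938991497014556861335561/260241495905762991772533773778373936417391479107040051200.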